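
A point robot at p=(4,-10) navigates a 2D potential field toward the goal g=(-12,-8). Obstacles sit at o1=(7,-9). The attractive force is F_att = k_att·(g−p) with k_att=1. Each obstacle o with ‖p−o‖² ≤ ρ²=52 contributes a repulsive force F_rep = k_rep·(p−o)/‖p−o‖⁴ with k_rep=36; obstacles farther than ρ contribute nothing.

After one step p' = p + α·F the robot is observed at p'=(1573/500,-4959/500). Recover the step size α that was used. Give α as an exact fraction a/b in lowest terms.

F_att = 1·(g−p) = 1·(-16,2) = (-16.0000,2.0000)
o1: d²=10 ≤ ρ²=52; F_rep = 36·(-3,-1)/10² = (-1.0800,-0.3600)
F = F_att + ΣF_rep = (-17.0800,1.6400)
Δp = p'−p = (-0.8540,0.0820); α = Δx/Fx = (-427/500) / (-427/25) = 1/20
check: Δy/Fy = (41/500) / (41/25) = 1/20 ✓

α = 1/20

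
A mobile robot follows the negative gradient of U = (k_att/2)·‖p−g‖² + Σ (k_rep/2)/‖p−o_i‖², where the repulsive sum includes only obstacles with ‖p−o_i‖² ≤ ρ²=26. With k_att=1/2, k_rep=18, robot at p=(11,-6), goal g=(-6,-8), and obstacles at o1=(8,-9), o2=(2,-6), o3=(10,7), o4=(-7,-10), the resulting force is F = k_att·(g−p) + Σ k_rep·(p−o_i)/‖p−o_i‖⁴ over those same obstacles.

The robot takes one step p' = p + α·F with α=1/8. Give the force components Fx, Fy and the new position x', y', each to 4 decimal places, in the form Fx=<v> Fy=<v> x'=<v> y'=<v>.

Fx=-8.3333 Fy=-0.8333 x'=9.9583 y'=-6.1042

F_att = 1/2·(g−p) = 1/2·(-17,-2) = (-8.5000,-1.0000)
o1: d²=18 ≤ ρ²=26; F_rep = 18·(3,3)/18² = (0.1667,0.1667)
o2: d²=81 > ρ²=26 → inactive
o3: d²=170 > ρ²=26 → inactive
o4: d²=340 > ρ²=26 → inactive
F = F_att + ΣF_rep = (-8.3333,-0.8333)
p' = p + 1/8·F = (9.9583,-6.1042)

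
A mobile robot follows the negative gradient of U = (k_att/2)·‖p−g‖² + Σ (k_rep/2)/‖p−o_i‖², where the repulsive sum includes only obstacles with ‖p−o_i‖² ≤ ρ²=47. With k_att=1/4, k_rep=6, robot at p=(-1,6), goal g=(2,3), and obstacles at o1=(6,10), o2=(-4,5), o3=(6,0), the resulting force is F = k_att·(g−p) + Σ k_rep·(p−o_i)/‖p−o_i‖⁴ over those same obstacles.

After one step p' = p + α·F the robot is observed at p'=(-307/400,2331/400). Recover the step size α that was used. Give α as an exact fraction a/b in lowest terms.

F_att = 1/4·(g−p) = 1/4·(3,-3) = (0.7500,-0.7500)
o1: d²=65 > ρ²=47 → inactive
o2: d²=10 ≤ ρ²=47; F_rep = 6·(3,1)/10² = (0.1800,0.0600)
o3: d²=85 > ρ²=47 → inactive
F = F_att + ΣF_rep = (0.9300,-0.6900)
Δp = p'−p = (0.2325,-0.1725); α = Δx/Fx = (93/400) / (93/100) = 1/4
check: Δy/Fy = (-69/400) / (-69/100) = 1/4 ✓

α = 1/4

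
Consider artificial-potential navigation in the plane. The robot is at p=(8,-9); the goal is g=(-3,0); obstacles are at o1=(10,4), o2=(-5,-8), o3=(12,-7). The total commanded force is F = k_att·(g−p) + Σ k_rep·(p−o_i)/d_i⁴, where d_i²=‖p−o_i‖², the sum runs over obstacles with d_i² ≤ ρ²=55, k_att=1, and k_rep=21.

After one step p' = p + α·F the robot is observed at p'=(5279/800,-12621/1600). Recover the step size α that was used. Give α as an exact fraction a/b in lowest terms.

α = 1/8

F_att = 1·(g−p) = 1·(-11,9) = (-11.0000,9.0000)
o1: d²=173 > ρ²=55 → inactive
o2: d²=170 > ρ²=55 → inactive
o3: d²=20 ≤ ρ²=55; F_rep = 21·(-4,-2)/20² = (-0.2100,-0.1050)
F = F_att + ΣF_rep = (-11.2100,8.8950)
Δp = p'−p = (-1.4013,1.1119); α = Δx/Fx = (-1121/800) / (-1121/100) = 1/8
check: Δy/Fy = (1779/1600) / (1779/200) = 1/8 ✓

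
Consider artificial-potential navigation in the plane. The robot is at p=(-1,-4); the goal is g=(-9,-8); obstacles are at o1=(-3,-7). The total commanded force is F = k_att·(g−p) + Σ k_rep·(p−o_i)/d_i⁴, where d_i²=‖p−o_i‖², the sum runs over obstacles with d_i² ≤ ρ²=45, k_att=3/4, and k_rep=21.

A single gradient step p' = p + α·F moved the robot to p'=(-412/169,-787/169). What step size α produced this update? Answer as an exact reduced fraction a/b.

α = 1/4

F_att = 3/4·(g−p) = 3/4·(-8,-4) = (-6.0000,-3.0000)
o1: d²=13 ≤ ρ²=45; F_rep = 21·(2,3)/13² = (0.2485,0.3728)
F = F_att + ΣF_rep = (-5.7515,-2.6272)
Δp = p'−p = (-1.4379,-0.6568); α = Δx/Fx = (-243/169) / (-972/169) = 1/4
check: Δy/Fy = (-111/169) / (-444/169) = 1/4 ✓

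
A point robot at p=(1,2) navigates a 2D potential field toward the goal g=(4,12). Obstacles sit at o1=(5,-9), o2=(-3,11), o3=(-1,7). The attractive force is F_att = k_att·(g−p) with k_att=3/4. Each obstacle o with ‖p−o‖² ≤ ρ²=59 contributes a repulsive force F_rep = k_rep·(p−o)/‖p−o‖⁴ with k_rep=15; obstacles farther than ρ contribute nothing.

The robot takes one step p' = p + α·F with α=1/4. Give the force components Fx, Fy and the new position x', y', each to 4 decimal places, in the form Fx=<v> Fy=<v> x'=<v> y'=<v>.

Fx=2.2857 Fy=7.4108 x'=1.5714 y'=3.8527

F_att = 3/4·(g−p) = 3/4·(3,10) = (2.2500,7.5000)
o1: d²=137 > ρ²=59 → inactive
o2: d²=97 > ρ²=59 → inactive
o3: d²=29 ≤ ρ²=59; F_rep = 15·(2,-5)/29² = (0.0357,-0.0892)
F = F_att + ΣF_rep = (2.2857,7.4108)
p' = p + 1/4·F = (1.5714,3.8527)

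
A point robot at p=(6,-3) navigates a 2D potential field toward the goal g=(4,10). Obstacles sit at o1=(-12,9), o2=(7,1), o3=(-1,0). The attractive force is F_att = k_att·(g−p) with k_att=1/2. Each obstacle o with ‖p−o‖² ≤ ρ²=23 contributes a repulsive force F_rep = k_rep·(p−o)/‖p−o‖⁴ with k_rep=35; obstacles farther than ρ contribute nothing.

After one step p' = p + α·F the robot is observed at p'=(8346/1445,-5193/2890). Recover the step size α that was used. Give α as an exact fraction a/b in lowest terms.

F_att = 1/2·(g−p) = 1/2·(-2,13) = (-1.0000,6.5000)
o1: d²=468 > ρ²=23 → inactive
o2: d²=17 ≤ ρ²=23; F_rep = 35·(-1,-4)/17² = (-0.1211,-0.4844)
o3: d²=58 > ρ²=23 → inactive
F = F_att + ΣF_rep = (-1.1211,6.0156)
Δp = p'−p = (-0.2242,1.2031); α = Δx/Fx = (-324/1445) / (-324/289) = 1/5
check: Δy/Fy = (3477/2890) / (3477/578) = 1/5 ✓

α = 1/5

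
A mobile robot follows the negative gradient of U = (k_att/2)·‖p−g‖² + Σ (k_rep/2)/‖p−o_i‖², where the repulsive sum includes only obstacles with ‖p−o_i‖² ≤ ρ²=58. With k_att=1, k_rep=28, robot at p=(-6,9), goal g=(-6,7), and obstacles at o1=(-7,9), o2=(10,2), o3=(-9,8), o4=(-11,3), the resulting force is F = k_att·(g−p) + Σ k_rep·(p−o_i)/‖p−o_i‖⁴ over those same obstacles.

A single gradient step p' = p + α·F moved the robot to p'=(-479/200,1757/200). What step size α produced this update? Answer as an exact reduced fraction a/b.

F_att = 1·(g−p) = 1·(0,-2) = (0.0000,-2.0000)
o1: d²=1 ≤ ρ²=58; F_rep = 28·(1,0)/1² = (28.0000,0.0000)
o2: d²=305 > ρ²=58 → inactive
o3: d²=10 ≤ ρ²=58; F_rep = 28·(3,1)/10² = (0.8400,0.2800)
o4: d²=61 > ρ²=58 → inactive
F = F_att + ΣF_rep = (28.8400,-1.7200)
Δp = p'−p = (3.6050,-0.2150); α = Δx/Fx = (721/200) / (721/25) = 1/8
check: Δy/Fy = (-43/200) / (-43/25) = 1/8 ✓

α = 1/8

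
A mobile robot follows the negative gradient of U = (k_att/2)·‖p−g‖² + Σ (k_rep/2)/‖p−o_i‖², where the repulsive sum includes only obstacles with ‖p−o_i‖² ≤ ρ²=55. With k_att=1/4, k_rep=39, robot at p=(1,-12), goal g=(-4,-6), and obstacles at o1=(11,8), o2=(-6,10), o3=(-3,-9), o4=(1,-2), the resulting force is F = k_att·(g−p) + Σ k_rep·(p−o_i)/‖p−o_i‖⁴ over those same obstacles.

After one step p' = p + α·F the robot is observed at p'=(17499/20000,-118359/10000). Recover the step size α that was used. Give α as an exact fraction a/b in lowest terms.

α = 1/8

F_att = 1/4·(g−p) = 1/4·(-5,6) = (-1.2500,1.5000)
o1: d²=500 > ρ²=55 → inactive
o2: d²=533 > ρ²=55 → inactive
o3: d²=25 ≤ ρ²=55; F_rep = 39·(4,-3)/25² = (0.2496,-0.1872)
o4: d²=100 > ρ²=55 → inactive
F = F_att + ΣF_rep = (-1.0004,1.3128)
Δp = p'−p = (-0.1250,0.1641); α = Δx/Fx = (-2501/20000) / (-2501/2500) = 1/8
check: Δy/Fy = (1641/10000) / (1641/1250) = 1/8 ✓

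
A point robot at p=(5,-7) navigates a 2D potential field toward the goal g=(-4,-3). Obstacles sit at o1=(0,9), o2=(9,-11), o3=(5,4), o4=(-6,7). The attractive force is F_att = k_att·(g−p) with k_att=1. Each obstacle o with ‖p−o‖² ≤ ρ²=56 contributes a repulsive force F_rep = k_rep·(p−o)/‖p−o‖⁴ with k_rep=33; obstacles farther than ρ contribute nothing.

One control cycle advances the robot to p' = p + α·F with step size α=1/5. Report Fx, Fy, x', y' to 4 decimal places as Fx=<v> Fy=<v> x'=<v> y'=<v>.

F_att = 1·(g−p) = 1·(-9,4) = (-9.0000,4.0000)
o1: d²=281 > ρ²=56 → inactive
o2: d²=32 ≤ ρ²=56; F_rep = 33·(-4,4)/32² = (-0.1289,0.1289)
o3: d²=121 > ρ²=56 → inactive
o4: d²=317 > ρ²=56 → inactive
F = F_att + ΣF_rep = (-9.1289,4.1289)
p' = p + 1/5·F = (3.1742,-6.1742)

Fx=-9.1289 Fy=4.1289 x'=3.1742 y'=-6.1742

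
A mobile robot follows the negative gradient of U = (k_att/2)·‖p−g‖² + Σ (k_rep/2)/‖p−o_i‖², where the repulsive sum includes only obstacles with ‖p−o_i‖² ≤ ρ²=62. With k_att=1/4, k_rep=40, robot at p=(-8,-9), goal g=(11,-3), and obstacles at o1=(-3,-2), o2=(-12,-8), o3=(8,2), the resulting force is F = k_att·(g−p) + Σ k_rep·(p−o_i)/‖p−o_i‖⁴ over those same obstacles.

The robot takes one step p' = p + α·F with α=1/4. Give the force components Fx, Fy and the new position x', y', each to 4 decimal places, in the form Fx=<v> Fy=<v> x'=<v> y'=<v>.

F_att = 1/4·(g−p) = 1/4·(19,6) = (4.7500,1.5000)
o1: d²=74 > ρ²=62 → inactive
o2: d²=17 ≤ ρ²=62; F_rep = 40·(4,-1)/17² = (0.5536,-0.1384)
o3: d²=377 > ρ²=62 → inactive
F = F_att + ΣF_rep = (5.3036,1.3616)
p' = p + 1/4·F = (-6.6741,-8.6596)

Fx=5.3036 Fy=1.3616 x'=-6.6741 y'=-8.6596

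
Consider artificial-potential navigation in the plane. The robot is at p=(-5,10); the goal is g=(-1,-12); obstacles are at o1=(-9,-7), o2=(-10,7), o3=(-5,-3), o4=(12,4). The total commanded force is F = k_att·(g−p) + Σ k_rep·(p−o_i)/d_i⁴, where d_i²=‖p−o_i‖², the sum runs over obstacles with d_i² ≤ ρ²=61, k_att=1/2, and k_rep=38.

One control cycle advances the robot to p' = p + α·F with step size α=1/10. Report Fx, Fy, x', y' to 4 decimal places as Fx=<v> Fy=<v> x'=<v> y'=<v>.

Fx=2.1644 Fy=-10.9014 x'=-4.7836 y'=8.9099

F_att = 1/2·(g−p) = 1/2·(4,-22) = (2.0000,-11.0000)
o1: d²=305 > ρ²=61 → inactive
o2: d²=34 ≤ ρ²=61; F_rep = 38·(5,3)/34² = (0.1644,0.0986)
o3: d²=169 > ρ²=61 → inactive
o4: d²=325 > ρ²=61 → inactive
F = F_att + ΣF_rep = (2.1644,-10.9014)
p' = p + 1/10·F = (-4.7836,8.9099)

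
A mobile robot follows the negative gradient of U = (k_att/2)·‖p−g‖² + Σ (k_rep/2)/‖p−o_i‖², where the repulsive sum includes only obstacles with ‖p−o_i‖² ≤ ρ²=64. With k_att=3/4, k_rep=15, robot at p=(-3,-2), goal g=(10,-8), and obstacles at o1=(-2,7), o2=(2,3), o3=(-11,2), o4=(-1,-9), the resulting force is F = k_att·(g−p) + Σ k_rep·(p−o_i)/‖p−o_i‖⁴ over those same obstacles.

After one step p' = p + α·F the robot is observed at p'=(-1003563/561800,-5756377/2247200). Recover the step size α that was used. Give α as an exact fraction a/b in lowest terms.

α = 1/8

F_att = 3/4·(g−p) = 3/4·(13,-6) = (9.7500,-4.5000)
o1: d²=82 > ρ²=64 → inactive
o2: d²=50 ≤ ρ²=64; F_rep = 15·(-5,-5)/50² = (-0.0300,-0.0300)
o3: d²=80 > ρ²=64 → inactive
o4: d²=53 ≤ ρ²=64; F_rep = 15·(-2,7)/53² = (-0.0107,0.0374)
F = F_att + ΣF_rep = (9.7093,-4.4926)
Δp = p'−p = (1.2137,-0.5616); α = Δx/Fx = (681837/561800) / (681837/70225) = 1/8
check: Δy/Fy = (-1261977/2247200) / (-1261977/280900) = 1/8 ✓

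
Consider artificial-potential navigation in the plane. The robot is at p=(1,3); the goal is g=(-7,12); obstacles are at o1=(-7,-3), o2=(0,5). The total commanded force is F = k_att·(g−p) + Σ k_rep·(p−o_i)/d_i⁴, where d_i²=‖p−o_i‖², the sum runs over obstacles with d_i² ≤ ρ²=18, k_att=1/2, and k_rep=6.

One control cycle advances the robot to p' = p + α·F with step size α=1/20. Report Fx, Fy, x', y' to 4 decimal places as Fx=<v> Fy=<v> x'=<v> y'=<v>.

F_att = 1/2·(g−p) = 1/2·(-8,9) = (-4.0000,4.5000)
o1: d²=100 > ρ²=18 → inactive
o2: d²=5 ≤ ρ²=18; F_rep = 6·(1,-2)/5² = (0.2400,-0.4800)
F = F_att + ΣF_rep = (-3.7600,4.0200)
p' = p + 1/20·F = (0.8120,3.2010)

Fx=-3.7600 Fy=4.0200 x'=0.8120 y'=3.2010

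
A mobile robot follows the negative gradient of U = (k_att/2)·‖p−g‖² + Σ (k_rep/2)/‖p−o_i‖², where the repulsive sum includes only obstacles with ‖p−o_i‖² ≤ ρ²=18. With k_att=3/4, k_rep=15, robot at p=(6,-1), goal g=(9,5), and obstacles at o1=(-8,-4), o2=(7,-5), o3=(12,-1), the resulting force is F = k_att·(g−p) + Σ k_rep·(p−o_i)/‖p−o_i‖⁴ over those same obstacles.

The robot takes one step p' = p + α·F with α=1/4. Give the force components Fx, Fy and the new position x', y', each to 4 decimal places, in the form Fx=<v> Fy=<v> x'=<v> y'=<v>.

F_att = 3/4·(g−p) = 3/4·(3,6) = (2.2500,4.5000)
o1: d²=205 > ρ²=18 → inactive
o2: d²=17 ≤ ρ²=18; F_rep = 15·(-1,4)/17² = (-0.0519,0.2076)
o3: d²=36 > ρ²=18 → inactive
F = F_att + ΣF_rep = (2.1981,4.7076)
p' = p + 1/4·F = (6.5495,0.1769)

Fx=2.1981 Fy=4.7076 x'=6.5495 y'=0.1769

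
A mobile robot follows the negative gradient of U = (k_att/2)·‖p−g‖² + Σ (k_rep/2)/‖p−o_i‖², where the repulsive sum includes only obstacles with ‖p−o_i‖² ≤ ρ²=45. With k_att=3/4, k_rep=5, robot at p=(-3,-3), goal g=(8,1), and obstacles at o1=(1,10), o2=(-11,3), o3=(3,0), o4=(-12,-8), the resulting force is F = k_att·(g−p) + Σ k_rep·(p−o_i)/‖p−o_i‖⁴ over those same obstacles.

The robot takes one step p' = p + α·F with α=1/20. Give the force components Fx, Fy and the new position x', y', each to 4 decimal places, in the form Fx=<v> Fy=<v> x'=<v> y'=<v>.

F_att = 3/4·(g−p) = 3/4·(11,4) = (8.2500,3.0000)
o1: d²=185 > ρ²=45 → inactive
o2: d²=100 > ρ²=45 → inactive
o3: d²=45 ≤ ρ²=45; F_rep = 5·(-6,-3)/45² = (-0.0148,-0.0074)
o4: d²=106 > ρ²=45 → inactive
F = F_att + ΣF_rep = (8.2352,2.9926)
p' = p + 1/20·F = (-2.5882,-2.8504)

Fx=8.2352 Fy=2.9926 x'=-2.5882 y'=-2.8504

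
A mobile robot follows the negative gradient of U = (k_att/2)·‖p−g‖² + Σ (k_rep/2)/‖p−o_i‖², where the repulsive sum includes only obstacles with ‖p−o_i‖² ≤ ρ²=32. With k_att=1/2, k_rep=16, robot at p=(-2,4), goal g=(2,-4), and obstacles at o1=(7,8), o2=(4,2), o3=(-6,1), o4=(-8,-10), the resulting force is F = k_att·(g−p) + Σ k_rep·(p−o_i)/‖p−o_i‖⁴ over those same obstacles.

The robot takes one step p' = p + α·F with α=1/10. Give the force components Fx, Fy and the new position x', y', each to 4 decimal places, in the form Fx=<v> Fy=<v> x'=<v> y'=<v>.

F_att = 1/2·(g−p) = 1/2·(4,-8) = (2.0000,-4.0000)
o1: d²=97 > ρ²=32 → inactive
o2: d²=40 > ρ²=32 → inactive
o3: d²=25 ≤ ρ²=32; F_rep = 16·(4,3)/25² = (0.1024,0.0768)
o4: d²=232 > ρ²=32 → inactive
F = F_att + ΣF_rep = (2.1024,-3.9232)
p' = p + 1/10·F = (-1.7898,3.6077)

Fx=2.1024 Fy=-3.9232 x'=-1.7898 y'=3.6077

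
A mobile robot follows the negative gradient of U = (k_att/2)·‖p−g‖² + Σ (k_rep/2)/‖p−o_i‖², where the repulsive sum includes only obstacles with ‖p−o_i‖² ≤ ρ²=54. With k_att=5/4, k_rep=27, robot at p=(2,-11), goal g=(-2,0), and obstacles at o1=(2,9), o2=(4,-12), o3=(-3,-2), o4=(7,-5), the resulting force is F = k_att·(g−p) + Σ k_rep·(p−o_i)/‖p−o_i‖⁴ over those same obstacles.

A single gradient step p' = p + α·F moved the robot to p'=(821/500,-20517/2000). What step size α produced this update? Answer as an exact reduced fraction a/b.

F_att = 5/4·(g−p) = 5/4·(-4,11) = (-5.0000,13.7500)
o1: d²=400 > ρ²=54 → inactive
o2: d²=5 ≤ ρ²=54; F_rep = 27·(-2,1)/5² = (-2.1600,1.0800)
o3: d²=106 > ρ²=54 → inactive
o4: d²=61 > ρ²=54 → inactive
F = F_att + ΣF_rep = (-7.1600,14.8300)
Δp = p'−p = (-0.3580,0.7415); α = Δx/Fx = (-179/500) / (-179/25) = 1/20
check: Δy/Fy = (1483/2000) / (1483/100) = 1/20 ✓

α = 1/20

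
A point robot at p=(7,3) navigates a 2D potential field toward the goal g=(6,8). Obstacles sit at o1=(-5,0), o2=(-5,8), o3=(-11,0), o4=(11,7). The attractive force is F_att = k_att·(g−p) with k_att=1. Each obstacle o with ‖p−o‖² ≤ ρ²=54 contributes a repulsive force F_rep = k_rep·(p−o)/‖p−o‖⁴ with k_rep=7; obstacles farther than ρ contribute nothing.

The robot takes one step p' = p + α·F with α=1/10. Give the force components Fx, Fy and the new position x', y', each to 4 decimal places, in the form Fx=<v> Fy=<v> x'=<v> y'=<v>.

F_att = 1·(g−p) = 1·(-1,5) = (-1.0000,5.0000)
o1: d²=153 > ρ²=54 → inactive
o2: d²=169 > ρ²=54 → inactive
o3: d²=333 > ρ²=54 → inactive
o4: d²=32 ≤ ρ²=54; F_rep = 7·(-4,-4)/32² = (-0.0273,-0.0273)
F = F_att + ΣF_rep = (-1.0273,4.9727)
p' = p + 1/10·F = (6.8973,3.4973)

Fx=-1.0273 Fy=4.9727 x'=6.8973 y'=3.4973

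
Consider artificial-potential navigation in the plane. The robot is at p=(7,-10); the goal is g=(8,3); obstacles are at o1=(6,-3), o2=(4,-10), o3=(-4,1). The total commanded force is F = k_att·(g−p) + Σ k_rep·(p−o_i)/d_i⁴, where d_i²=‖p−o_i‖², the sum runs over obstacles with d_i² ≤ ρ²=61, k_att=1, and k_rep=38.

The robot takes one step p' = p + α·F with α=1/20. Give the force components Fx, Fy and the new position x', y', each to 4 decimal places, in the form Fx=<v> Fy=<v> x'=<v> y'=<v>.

Fx=2.4226 Fy=12.8936 x'=7.1211 y'=-9.3553

F_att = 1·(g−p) = 1·(1,13) = (1.0000,13.0000)
o1: d²=50 ≤ ρ²=61; F_rep = 38·(1,-7)/50² = (0.0152,-0.1064)
o2: d²=9 ≤ ρ²=61; F_rep = 38·(3,0)/9² = (1.4074,0.0000)
o3: d²=242 > ρ²=61 → inactive
F = F_att + ΣF_rep = (2.4226,12.8936)
p' = p + 1/20·F = (7.1211,-9.3553)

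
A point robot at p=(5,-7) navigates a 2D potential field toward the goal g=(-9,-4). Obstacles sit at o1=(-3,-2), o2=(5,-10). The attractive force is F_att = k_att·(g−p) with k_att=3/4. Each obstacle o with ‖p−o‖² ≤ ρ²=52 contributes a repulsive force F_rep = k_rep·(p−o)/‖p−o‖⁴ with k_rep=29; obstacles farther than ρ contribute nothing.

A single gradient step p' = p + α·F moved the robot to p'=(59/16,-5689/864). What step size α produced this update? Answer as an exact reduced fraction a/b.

α = 1/8

F_att = 3/4·(g−p) = 3/4·(-14,3) = (-10.5000,2.2500)
o1: d²=89 > ρ²=52 → inactive
o2: d²=9 ≤ ρ²=52; F_rep = 29·(0,3)/9² = (0.0000,1.0741)
F = F_att + ΣF_rep = (-10.5000,3.3241)
Δp = p'−p = (-1.3125,0.4155); α = Δx/Fx = (-21/16) / (-21/2) = 1/8
check: Δy/Fy = (359/864) / (359/108) = 1/8 ✓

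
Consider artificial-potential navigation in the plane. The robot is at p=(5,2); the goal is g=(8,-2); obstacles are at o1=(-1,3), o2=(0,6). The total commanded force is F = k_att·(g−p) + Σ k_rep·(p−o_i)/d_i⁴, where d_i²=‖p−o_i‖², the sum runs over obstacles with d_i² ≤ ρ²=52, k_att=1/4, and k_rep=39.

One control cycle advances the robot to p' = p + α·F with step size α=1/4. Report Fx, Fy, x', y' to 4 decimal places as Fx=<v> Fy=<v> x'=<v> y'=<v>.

Fx=1.0369 Fy=-1.1213 x'=5.2592 y'=1.7197

F_att = 1/4·(g−p) = 1/4·(3,-4) = (0.7500,-1.0000)
o1: d²=37 ≤ ρ²=52; F_rep = 39·(6,-1)/37² = (0.1709,-0.0285)
o2: d²=41 ≤ ρ²=52; F_rep = 39·(5,-4)/41² = (0.1160,-0.0928)
F = F_att + ΣF_rep = (1.0369,-1.1213)
p' = p + 1/4·F = (5.2592,1.7197)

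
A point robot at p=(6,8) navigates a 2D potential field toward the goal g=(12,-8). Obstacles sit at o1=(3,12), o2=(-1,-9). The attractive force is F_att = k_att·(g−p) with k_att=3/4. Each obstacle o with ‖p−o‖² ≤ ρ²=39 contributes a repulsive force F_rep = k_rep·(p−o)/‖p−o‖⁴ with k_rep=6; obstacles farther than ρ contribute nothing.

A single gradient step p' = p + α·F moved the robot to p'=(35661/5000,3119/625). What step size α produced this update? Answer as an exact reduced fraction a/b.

α = 1/4

F_att = 3/4·(g−p) = 3/4·(6,-16) = (4.5000,-12.0000)
o1: d²=25 ≤ ρ²=39; F_rep = 6·(3,-4)/25² = (0.0288,-0.0384)
o2: d²=338 > ρ²=39 → inactive
F = F_att + ΣF_rep = (4.5288,-12.0384)
Δp = p'−p = (1.1322,-3.0096); α = Δx/Fx = (5661/5000) / (5661/1250) = 1/4
check: Δy/Fy = (-1881/625) / (-7524/625) = 1/4 ✓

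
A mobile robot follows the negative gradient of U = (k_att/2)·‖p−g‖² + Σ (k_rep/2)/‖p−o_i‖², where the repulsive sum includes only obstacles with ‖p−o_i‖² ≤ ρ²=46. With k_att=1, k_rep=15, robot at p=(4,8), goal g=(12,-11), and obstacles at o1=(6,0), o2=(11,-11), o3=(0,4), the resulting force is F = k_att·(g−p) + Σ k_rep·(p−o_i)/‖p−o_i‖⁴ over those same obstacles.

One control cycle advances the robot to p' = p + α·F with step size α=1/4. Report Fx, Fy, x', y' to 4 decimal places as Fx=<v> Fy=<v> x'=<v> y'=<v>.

F_att = 1·(g−p) = 1·(8,-19) = (8.0000,-19.0000)
o1: d²=68 > ρ²=46 → inactive
o2: d²=410 > ρ²=46 → inactive
o3: d²=32 ≤ ρ²=46; F_rep = 15·(4,4)/32² = (0.0586,0.0586)
F = F_att + ΣF_rep = (8.0586,-18.9414)
p' = p + 1/4·F = (6.0146,3.2646)

Fx=8.0586 Fy=-18.9414 x'=6.0146 y'=3.2646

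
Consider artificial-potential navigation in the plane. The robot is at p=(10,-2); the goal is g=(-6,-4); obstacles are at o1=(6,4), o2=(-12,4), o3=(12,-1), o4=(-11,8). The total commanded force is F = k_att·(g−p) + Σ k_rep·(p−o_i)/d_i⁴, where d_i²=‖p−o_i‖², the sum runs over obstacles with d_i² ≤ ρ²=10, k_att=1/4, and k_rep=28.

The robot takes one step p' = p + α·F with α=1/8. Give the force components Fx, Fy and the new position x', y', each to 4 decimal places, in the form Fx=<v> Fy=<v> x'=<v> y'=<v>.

Fx=-6.2400 Fy=-1.6200 x'=9.2200 y'=-2.2025

F_att = 1/4·(g−p) = 1/4·(-16,-2) = (-4.0000,-0.5000)
o1: d²=52 > ρ²=10 → inactive
o2: d²=520 > ρ²=10 → inactive
o3: d²=5 ≤ ρ²=10; F_rep = 28·(-2,-1)/5² = (-2.2400,-1.1200)
o4: d²=541 > ρ²=10 → inactive
F = F_att + ΣF_rep = (-6.2400,-1.6200)
p' = p + 1/8·F = (9.2200,-2.2025)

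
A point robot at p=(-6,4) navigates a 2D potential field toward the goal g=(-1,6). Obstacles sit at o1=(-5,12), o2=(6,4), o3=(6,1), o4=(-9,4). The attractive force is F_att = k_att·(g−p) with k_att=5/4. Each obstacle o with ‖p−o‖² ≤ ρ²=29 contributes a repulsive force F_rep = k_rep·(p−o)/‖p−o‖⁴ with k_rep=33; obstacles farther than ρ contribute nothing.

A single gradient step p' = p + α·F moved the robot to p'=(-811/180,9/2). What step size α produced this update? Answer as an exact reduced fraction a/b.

α = 1/5

F_att = 5/4·(g−p) = 5/4·(5,2) = (6.2500,2.5000)
o1: d²=65 > ρ²=29 → inactive
o2: d²=144 > ρ²=29 → inactive
o3: d²=153 > ρ²=29 → inactive
o4: d²=9 ≤ ρ²=29; F_rep = 33·(3,0)/9² = (1.2222,0.0000)
F = F_att + ΣF_rep = (7.4722,2.5000)
Δp = p'−p = (1.4944,0.5000); α = Δx/Fx = (269/180) / (269/36) = 1/5
check: Δy/Fy = (1/2) / (5/2) = 1/5 ✓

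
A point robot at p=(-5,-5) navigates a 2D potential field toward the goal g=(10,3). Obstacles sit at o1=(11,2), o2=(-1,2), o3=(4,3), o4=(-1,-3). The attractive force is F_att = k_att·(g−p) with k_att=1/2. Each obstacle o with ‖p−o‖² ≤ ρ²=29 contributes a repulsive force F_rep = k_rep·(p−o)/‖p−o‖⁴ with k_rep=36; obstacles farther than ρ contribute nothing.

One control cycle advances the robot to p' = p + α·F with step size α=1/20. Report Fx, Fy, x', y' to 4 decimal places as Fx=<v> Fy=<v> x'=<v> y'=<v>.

F_att = 1/2·(g−p) = 1/2·(15,8) = (7.5000,4.0000)
o1: d²=305 > ρ²=29 → inactive
o2: d²=65 > ρ²=29 → inactive
o3: d²=145 > ρ²=29 → inactive
o4: d²=20 ≤ ρ²=29; F_rep = 36·(-4,-2)/20² = (-0.3600,-0.1800)
F = F_att + ΣF_rep = (7.1400,3.8200)
p' = p + 1/20·F = (-4.6430,-4.8090)

Fx=7.1400 Fy=3.8200 x'=-4.6430 y'=-4.8090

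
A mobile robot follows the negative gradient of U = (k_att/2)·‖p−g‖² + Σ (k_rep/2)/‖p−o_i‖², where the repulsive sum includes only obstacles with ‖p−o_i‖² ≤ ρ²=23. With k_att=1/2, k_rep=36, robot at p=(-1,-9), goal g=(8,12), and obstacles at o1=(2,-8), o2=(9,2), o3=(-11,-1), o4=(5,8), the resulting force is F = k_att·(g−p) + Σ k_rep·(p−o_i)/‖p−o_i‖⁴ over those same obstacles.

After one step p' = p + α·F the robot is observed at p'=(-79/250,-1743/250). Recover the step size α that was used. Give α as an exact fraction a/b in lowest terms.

α = 1/5

F_att = 1/2·(g−p) = 1/2·(9,21) = (4.5000,10.5000)
o1: d²=10 ≤ ρ²=23; F_rep = 36·(-3,-1)/10² = (-1.0800,-0.3600)
o2: d²=221 > ρ²=23 → inactive
o3: d²=164 > ρ²=23 → inactive
o4: d²=325 > ρ²=23 → inactive
F = F_att + ΣF_rep = (3.4200,10.1400)
Δp = p'−p = (0.6840,2.0280); α = Δx/Fx = (171/250) / (171/50) = 1/5
check: Δy/Fy = (507/250) / (507/50) = 1/5 ✓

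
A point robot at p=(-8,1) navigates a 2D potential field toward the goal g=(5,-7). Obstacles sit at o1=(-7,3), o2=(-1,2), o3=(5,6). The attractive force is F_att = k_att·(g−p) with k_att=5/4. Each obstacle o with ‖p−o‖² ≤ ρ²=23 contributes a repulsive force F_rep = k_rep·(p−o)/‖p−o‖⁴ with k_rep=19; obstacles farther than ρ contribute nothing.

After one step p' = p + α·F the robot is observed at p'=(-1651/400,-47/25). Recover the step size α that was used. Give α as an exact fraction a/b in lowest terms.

F_att = 5/4·(g−p) = 5/4·(13,-8) = (16.2500,-10.0000)
o1: d²=5 ≤ ρ²=23; F_rep = 19·(-1,-2)/5² = (-0.7600,-1.5200)
o2: d²=50 > ρ²=23 → inactive
o3: d²=194 > ρ²=23 → inactive
F = F_att + ΣF_rep = (15.4900,-11.5200)
Δp = p'−p = (3.8725,-2.8800); α = Δx/Fx = (1549/400) / (1549/100) = 1/4
check: Δy/Fy = (-72/25) / (-288/25) = 1/4 ✓

α = 1/4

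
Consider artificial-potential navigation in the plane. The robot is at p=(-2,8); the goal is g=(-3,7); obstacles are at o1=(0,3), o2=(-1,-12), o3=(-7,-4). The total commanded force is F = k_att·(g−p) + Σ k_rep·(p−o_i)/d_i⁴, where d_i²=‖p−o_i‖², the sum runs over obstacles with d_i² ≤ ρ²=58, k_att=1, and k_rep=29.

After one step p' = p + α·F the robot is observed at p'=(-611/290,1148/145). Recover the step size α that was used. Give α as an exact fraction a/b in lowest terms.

F_att = 1·(g−p) = 1·(-1,-1) = (-1.0000,-1.0000)
o1: d²=29 ≤ ρ²=58; F_rep = 29·(-2,5)/29² = (-0.0690,0.1724)
o2: d²=401 > ρ²=58 → inactive
o3: d²=169 > ρ²=58 → inactive
F = F_att + ΣF_rep = (-1.0690,-0.8276)
Δp = p'−p = (-0.1069,-0.0828); α = Δx/Fx = (-31/290) / (-31/29) = 1/10
check: Δy/Fy = (-12/145) / (-24/29) = 1/10 ✓

α = 1/10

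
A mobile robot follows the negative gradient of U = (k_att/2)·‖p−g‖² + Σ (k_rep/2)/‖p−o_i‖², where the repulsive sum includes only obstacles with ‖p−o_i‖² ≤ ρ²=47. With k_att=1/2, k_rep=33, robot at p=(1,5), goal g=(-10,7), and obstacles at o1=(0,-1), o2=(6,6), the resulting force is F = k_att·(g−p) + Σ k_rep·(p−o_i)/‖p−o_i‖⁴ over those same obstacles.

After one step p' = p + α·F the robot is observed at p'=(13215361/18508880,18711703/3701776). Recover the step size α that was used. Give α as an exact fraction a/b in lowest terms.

α = 1/20

F_att = 1/2·(g−p) = 1/2·(-11,2) = (-5.5000,1.0000)
o1: d²=37 ≤ ρ²=47; F_rep = 33·(1,6)/37² = (0.0241,0.1446)
o2: d²=26 ≤ ρ²=47; F_rep = 33·(-5,-1)/26² = (-0.2441,-0.0488)
F = F_att + ΣF_rep = (-5.7200,1.0958)
Δp = p'−p = (-0.2860,0.0548); α = Δx/Fx = (-5293519/18508880) / (-5293519/925444) = 1/20
check: Δy/Fy = (202823/3701776) / (1014115/925444) = 1/20 ✓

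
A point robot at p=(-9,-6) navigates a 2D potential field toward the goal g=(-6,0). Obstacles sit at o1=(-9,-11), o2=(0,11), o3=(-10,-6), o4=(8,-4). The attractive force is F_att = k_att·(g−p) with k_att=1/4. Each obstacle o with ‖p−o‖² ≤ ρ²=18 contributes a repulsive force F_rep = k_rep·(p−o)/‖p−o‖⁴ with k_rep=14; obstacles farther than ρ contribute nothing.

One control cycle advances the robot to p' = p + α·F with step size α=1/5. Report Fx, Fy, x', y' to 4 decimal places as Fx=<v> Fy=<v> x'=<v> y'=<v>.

Fx=14.7500 Fy=1.5000 x'=-6.0500 y'=-5.7000

F_att = 1/4·(g−p) = 1/4·(3,6) = (0.7500,1.5000)
o1: d²=25 > ρ²=18 → inactive
o2: d²=370 > ρ²=18 → inactive
o3: d²=1 ≤ ρ²=18; F_rep = 14·(1,0)/1² = (14.0000,0.0000)
o4: d²=293 > ρ²=18 → inactive
F = F_att + ΣF_rep = (14.7500,1.5000)
p' = p + 1/5·F = (-6.0500,-5.7000)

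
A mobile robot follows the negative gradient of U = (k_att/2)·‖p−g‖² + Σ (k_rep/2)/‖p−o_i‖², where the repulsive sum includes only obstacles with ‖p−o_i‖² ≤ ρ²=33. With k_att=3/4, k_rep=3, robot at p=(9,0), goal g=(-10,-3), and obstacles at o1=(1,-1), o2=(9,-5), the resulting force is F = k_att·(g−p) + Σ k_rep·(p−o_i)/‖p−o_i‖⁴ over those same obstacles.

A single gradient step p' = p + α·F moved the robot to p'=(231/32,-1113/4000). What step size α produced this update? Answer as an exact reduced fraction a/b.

α = 1/8

F_att = 3/4·(g−p) = 3/4·(-19,-3) = (-14.2500,-2.2500)
o1: d²=65 > ρ²=33 → inactive
o2: d²=25 ≤ ρ²=33; F_rep = 3·(0,5)/25² = (0.0000,0.0240)
F = F_att + ΣF_rep = (-14.2500,-2.2260)
Δp = p'−p = (-1.7812,-0.2782); α = Δx/Fx = (-57/32) / (-57/4) = 1/8
check: Δy/Fy = (-1113/4000) / (-1113/500) = 1/8 ✓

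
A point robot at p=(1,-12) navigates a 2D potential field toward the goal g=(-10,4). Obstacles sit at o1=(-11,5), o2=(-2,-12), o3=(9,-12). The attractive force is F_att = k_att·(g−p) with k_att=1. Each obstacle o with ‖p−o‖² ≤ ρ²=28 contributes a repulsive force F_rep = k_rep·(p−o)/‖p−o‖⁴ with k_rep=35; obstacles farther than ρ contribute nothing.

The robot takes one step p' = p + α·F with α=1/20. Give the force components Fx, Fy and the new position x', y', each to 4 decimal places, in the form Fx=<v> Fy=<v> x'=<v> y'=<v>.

Fx=-9.7037 Fy=16.0000 x'=0.5148 y'=-11.2000

F_att = 1·(g−p) = 1·(-11,16) = (-11.0000,16.0000)
o1: d²=433 > ρ²=28 → inactive
o2: d²=9 ≤ ρ²=28; F_rep = 35·(3,0)/9² = (1.2963,0.0000)
o3: d²=64 > ρ²=28 → inactive
F = F_att + ΣF_rep = (-9.7037,16.0000)
p' = p + 1/20·F = (0.5148,-11.2000)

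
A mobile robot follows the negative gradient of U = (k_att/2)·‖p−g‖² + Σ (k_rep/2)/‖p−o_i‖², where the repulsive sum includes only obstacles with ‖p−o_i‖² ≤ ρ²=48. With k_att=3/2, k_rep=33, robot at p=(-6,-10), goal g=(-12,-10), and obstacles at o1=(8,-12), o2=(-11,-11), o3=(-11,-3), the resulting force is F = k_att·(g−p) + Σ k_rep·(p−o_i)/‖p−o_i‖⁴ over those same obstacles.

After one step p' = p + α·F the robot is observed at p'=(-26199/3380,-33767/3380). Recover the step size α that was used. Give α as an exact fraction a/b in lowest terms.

F_att = 3/2·(g−p) = 3/2·(-6,0) = (-9.0000,0.0000)
o1: d²=200 > ρ²=48 → inactive
o2: d²=26 ≤ ρ²=48; F_rep = 33·(5,1)/26² = (0.2441,0.0488)
o3: d²=74 > ρ²=48 → inactive
F = F_att + ΣF_rep = (-8.7559,0.0488)
Δp = p'−p = (-1.7512,0.0098); α = Δx/Fx = (-5919/3380) / (-5919/676) = 1/5
check: Δy/Fy = (33/3380) / (33/676) = 1/5 ✓

α = 1/5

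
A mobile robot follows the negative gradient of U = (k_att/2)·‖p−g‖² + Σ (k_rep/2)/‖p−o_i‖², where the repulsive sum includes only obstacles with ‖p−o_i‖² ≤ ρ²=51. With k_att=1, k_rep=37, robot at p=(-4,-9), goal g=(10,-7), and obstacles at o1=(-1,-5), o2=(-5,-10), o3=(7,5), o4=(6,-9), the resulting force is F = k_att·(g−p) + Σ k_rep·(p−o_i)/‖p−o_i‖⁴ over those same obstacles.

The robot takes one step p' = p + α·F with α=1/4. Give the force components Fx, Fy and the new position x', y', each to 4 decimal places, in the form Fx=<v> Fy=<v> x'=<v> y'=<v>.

F_att = 1·(g−p) = 1·(14,2) = (14.0000,2.0000)
o1: d²=25 ≤ ρ²=51; F_rep = 37·(-3,-4)/25² = (-0.1776,-0.2368)
o2: d²=2 ≤ ρ²=51; F_rep = 37·(1,1)/2² = (9.2500,9.2500)
o3: d²=317 > ρ²=51 → inactive
o4: d²=100 > ρ²=51 → inactive
F = F_att + ΣF_rep = (23.0724,11.0132)
p' = p + 1/4·F = (1.7681,-6.2467)

Fx=23.0724 Fy=11.0132 x'=1.7681 y'=-6.2467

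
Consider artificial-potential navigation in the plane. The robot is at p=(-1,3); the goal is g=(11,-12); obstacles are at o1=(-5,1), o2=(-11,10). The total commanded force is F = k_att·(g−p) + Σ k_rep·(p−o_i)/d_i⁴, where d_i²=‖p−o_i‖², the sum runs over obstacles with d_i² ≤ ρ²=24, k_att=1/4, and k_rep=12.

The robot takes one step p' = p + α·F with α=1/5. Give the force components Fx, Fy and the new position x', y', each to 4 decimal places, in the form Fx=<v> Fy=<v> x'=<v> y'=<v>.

Fx=3.1200 Fy=-3.6900 x'=-0.3760 y'=2.2620

F_att = 1/4·(g−p) = 1/4·(12,-15) = (3.0000,-3.7500)
o1: d²=20 ≤ ρ²=24; F_rep = 12·(4,2)/20² = (0.1200,0.0600)
o2: d²=149 > ρ²=24 → inactive
F = F_att + ΣF_rep = (3.1200,-3.6900)
p' = p + 1/5·F = (-0.3760,2.2620)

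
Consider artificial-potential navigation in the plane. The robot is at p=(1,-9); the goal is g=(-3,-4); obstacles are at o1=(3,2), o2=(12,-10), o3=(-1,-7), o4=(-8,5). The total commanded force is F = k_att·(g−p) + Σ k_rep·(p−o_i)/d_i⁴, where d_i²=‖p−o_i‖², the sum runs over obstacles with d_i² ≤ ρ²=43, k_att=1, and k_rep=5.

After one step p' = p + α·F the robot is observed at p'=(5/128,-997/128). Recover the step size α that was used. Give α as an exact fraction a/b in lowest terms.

F_att = 1·(g−p) = 1·(-4,5) = (-4.0000,5.0000)
o1: d²=125 > ρ²=43 → inactive
o2: d²=122 > ρ²=43 → inactive
o3: d²=8 ≤ ρ²=43; F_rep = 5·(2,-2)/8² = (0.1562,-0.1562)
o4: d²=277 > ρ²=43 → inactive
F = F_att + ΣF_rep = (-3.8438,4.8438)
Δp = p'−p = (-0.9609,1.2109); α = Δx/Fx = (-123/128) / (-123/32) = 1/4
check: Δy/Fy = (155/128) / (155/32) = 1/4 ✓

α = 1/4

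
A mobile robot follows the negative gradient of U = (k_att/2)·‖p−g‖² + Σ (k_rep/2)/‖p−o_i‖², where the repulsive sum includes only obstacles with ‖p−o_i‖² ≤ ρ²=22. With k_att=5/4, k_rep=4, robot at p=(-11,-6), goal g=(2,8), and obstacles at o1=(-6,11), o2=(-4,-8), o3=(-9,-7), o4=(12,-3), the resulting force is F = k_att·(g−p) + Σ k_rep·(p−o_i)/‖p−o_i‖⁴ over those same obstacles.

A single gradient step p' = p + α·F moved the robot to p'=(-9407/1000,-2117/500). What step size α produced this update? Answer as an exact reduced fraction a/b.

α = 1/10

F_att = 5/4·(g−p) = 5/4·(13,14) = (16.2500,17.5000)
o1: d²=314 > ρ²=22 → inactive
o2: d²=53 > ρ²=22 → inactive
o3: d²=5 ≤ ρ²=22; F_rep = 4·(-2,1)/5² = (-0.3200,0.1600)
o4: d²=538 > ρ²=22 → inactive
F = F_att + ΣF_rep = (15.9300,17.6600)
Δp = p'−p = (1.5930,1.7660); α = Δx/Fx = (1593/1000) / (1593/100) = 1/10
check: Δy/Fy = (883/500) / (883/50) = 1/10 ✓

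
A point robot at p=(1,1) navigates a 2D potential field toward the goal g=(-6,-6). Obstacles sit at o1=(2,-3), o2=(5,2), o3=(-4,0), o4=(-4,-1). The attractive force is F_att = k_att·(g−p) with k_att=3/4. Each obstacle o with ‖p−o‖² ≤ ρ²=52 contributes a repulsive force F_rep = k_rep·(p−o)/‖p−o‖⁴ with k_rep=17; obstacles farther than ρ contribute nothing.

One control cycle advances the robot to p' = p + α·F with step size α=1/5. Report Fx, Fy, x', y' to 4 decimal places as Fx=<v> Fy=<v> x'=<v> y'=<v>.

F_att = 3/4·(g−p) = 3/4·(-7,-7) = (-5.2500,-5.2500)
o1: d²=17 ≤ ρ²=52; F_rep = 17·(-1,4)/17² = (-0.0588,0.2353)
o2: d²=17 ≤ ρ²=52; F_rep = 17·(-4,-1)/17² = (-0.2353,-0.0588)
o3: d²=26 ≤ ρ²=52; F_rep = 17·(5,1)/26² = (0.1257,0.0251)
o4: d²=29 ≤ ρ²=52; F_rep = 17·(5,2)/29² = (0.1011,0.0404)
F = F_att + ΣF_rep = (-5.3173,-5.0080)
p' = p + 1/5·F = (-0.0635,-0.0016)

Fx=-5.3173 Fy=-5.0080 x'=-0.0635 y'=-0.0016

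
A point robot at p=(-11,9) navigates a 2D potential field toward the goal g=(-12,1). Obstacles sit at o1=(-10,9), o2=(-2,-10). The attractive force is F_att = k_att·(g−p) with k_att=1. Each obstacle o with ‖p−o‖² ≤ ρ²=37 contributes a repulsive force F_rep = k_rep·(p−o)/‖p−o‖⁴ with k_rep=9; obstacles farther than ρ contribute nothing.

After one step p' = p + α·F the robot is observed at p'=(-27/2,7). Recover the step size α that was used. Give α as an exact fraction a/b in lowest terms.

F_att = 1·(g−p) = 1·(-1,-8) = (-1.0000,-8.0000)
o1: d²=1 ≤ ρ²=37; F_rep = 9·(-1,0)/1² = (-9.0000,0.0000)
o2: d²=442 > ρ²=37 → inactive
F = F_att + ΣF_rep = (-10.0000,-8.0000)
Δp = p'−p = (-2.5000,-2.0000); α = Δx/Fx = (-5/2) / (-10) = 1/4
check: Δy/Fy = (-2) / (-8) = 1/4 ✓

α = 1/4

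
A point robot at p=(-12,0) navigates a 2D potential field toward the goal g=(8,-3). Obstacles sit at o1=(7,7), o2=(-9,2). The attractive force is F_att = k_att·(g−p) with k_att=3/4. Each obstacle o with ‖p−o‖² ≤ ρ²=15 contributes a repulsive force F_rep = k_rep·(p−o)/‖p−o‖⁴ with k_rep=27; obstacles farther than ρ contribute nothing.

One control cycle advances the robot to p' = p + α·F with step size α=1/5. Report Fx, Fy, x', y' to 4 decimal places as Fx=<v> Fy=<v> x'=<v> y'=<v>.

F_att = 3/4·(g−p) = 3/4·(20,-3) = (15.0000,-2.2500)
o1: d²=410 > ρ²=15 → inactive
o2: d²=13 ≤ ρ²=15; F_rep = 27·(-3,-2)/13² = (-0.4793,-0.3195)
F = F_att + ΣF_rep = (14.5207,-2.5695)
p' = p + 1/5·F = (-9.0959,-0.5139)

Fx=14.5207 Fy=-2.5695 x'=-9.0959 y'=-0.5139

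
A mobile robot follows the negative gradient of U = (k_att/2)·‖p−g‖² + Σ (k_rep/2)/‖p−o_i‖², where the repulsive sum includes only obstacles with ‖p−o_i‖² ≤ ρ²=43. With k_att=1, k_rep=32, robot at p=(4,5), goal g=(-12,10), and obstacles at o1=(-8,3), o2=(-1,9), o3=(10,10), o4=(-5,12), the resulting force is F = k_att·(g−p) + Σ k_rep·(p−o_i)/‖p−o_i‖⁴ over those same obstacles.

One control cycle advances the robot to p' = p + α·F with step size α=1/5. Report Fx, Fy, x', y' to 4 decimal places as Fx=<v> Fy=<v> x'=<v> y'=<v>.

F_att = 1·(g−p) = 1·(-16,5) = (-16.0000,5.0000)
o1: d²=148 > ρ²=43 → inactive
o2: d²=41 ≤ ρ²=43; F_rep = 32·(5,-4)/41² = (0.0952,-0.0761)
o3: d²=61 > ρ²=43 → inactive
o4: d²=130 > ρ²=43 → inactive
F = F_att + ΣF_rep = (-15.9048,4.9239)
p' = p + 1/5·F = (0.8190,5.9848)

Fx=-15.9048 Fy=4.9239 x'=0.8190 y'=5.9848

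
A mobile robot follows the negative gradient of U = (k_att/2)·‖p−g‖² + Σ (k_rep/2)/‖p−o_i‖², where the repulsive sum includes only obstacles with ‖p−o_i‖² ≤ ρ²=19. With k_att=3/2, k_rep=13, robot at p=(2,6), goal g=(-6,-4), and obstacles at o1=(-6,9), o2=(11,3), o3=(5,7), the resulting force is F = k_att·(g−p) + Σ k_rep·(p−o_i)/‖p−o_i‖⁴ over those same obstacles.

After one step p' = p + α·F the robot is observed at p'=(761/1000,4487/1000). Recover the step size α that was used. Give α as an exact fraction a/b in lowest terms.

α = 1/10

F_att = 3/2·(g−p) = 3/2·(-8,-10) = (-12.0000,-15.0000)
o1: d²=73 > ρ²=19 → inactive
o2: d²=90 > ρ²=19 → inactive
o3: d²=10 ≤ ρ²=19; F_rep = 13·(-3,-1)/10² = (-0.3900,-0.1300)
F = F_att + ΣF_rep = (-12.3900,-15.1300)
Δp = p'−p = (-1.2390,-1.5130); α = Δx/Fx = (-1239/1000) / (-1239/100) = 1/10
check: Δy/Fy = (-1513/1000) / (-1513/100) = 1/10 ✓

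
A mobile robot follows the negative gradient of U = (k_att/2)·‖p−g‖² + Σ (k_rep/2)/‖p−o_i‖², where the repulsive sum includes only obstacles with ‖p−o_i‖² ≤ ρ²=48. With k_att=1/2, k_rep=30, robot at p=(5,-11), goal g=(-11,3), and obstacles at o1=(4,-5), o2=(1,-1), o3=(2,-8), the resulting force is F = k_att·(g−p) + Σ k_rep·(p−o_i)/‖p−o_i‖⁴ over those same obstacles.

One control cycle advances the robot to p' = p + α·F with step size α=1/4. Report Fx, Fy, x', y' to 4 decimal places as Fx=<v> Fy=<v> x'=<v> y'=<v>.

Fx=-7.7003 Fy=6.5907 x'=3.0749 y'=-9.3523

F_att = 1/2·(g−p) = 1/2·(-16,14) = (-8.0000,7.0000)
o1: d²=37 ≤ ρ²=48; F_rep = 30·(1,-6)/37² = (0.0219,-0.1315)
o2: d²=116 > ρ²=48 → inactive
o3: d²=18 ≤ ρ²=48; F_rep = 30·(3,-3)/18² = (0.2778,-0.2778)
F = F_att + ΣF_rep = (-7.7003,6.5907)
p' = p + 1/4·F = (3.0749,-9.3523)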